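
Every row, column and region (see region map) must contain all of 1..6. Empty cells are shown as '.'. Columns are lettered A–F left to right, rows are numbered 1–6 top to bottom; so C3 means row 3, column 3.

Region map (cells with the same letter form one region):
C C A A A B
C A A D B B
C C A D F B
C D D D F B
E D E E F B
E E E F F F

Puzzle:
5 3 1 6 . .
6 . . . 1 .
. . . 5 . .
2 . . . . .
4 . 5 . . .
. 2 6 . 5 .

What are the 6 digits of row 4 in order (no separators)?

A3 = 1 (sole candidate).
B3 = 4 (sole candidate).
A6 = 3 (sole candidate).
B2 = 5 (sole candidate).
D5 = 1 (sole candidate).
D6 = 4 (sole candidate).
F6 = 1 (sole candidate).
D4 = 3: row 4 has {2}; col 4 has {1,4,5,6}; region has {5} → only 3 remains.
E4 = 6: row 4 has {2,3}; col 5 has {1,5}; region has {1,4,5} → only 6 remains.
B5 = 6 (sole candidate).
D2 = 2 (sole candidate).
B4 = 1: row 4 has {2,3,6}; col 2 has {2,3,4,5,6}; region has {2,3,5,6} → only 1 remains.
C4 = 4: row 4 has {1,2,3,6}; col 3 has {1,5,6}; region has {1,2,3,5,6} → only 4 remains.
F4 = 5: row 4 has {1,2,3,4,6}; col 6 has {1}; region has {1} → only 5 remains.

214365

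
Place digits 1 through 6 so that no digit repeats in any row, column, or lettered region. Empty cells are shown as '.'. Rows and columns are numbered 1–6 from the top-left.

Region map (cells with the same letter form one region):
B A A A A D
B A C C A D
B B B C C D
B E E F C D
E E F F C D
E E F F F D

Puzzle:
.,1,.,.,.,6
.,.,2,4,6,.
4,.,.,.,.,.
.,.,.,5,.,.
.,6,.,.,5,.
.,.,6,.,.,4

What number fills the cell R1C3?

5

R3C4 = 6: in row 3, 6 can only go here (every other open cell in that row sees a 6).
R4C1 = 6: in row 4, 6 can only go here (every other open cell in that row sees a 6).
R5C3 = 4: in row 5, 4 can only go here (every other open cell in that row sees a 4).
R1C5 = 4: in row 1, 4 can only go here (every other open cell in that row sees a 4).
R4C2 = 4: in row 4, 4 can only go here (every other open cell in that row sees a 4).
R4C6 = 2: in row 4, 2 can only go here (every other open cell in that row sees a 2).
R3C2 = 2: in row 3, 2 can only go here (every other open cell in that row sees a 2).
R1C4 = 2: in row 1, 2 can only go here (every other open cell in that row sees a 2).
R5C1 = 2: in row 5, 2 can only go here (every other open cell in that row sees a 2).
R6C5 = 2: in row 6, 2 can only go here (every other open cell in that row sees a 2).
Singles propagation stalls; R1C3 is still open with candidates {3,5}.
  Try R1C3 = 3: this forces R1C1=5; then column 3 has no cell left for 5 — contradiction.
So R1C3 = 5.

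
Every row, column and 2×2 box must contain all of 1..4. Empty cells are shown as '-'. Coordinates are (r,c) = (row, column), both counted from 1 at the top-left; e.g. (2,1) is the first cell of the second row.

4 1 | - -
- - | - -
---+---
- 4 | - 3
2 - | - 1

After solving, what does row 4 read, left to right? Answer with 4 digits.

(1,4) = 2 (sole candidate).
(2,1) = 3 (sole candidate).
(2,2) = 2 (sole candidate).
(2,4) = 4 (sole candidate).
(3,1) = 1 (sole candidate).
(3,3) = 2 (sole candidate).
(4,2) = 3: row 4 has {1,2}; col 2 has {1,2,4}; box has {1,2,4} → only 3 remains.
(4,3) = 4: row 4 has {1,2,3}; col 3 has {2}; box has {1,2,3} → only 4 remains.

2341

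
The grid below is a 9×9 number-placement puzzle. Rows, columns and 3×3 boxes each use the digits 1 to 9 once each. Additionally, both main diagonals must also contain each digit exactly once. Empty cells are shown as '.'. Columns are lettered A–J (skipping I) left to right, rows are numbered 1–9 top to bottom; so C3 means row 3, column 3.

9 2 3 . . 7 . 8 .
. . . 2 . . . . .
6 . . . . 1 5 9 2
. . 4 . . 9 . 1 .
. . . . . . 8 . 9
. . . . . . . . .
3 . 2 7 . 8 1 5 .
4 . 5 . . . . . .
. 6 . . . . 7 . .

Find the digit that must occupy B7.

9

B7 = 9: row 7 has {1,2,3,5,7,8}; col 2 has {2,6}; box has {2,3,4,5,6} → only 9 remains.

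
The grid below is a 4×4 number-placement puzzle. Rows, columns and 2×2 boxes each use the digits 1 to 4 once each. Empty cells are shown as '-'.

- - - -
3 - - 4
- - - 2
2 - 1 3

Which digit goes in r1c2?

r1c4 = 1: row 1 has {}; col 4 has {2,3,4}; box has {4} → only 1 remains.
r2c3 = 2: row 2 has {3,4}; col 3 has {1}; box has {1,4} → only 2 remains.
r3c3 = 4: row 3 has {2}; col 3 has {1,2}; box has {1,2,3} → only 4 remains.
r4c2 = 4: row 4 has {1,2,3}; col 2 has {}; box has {2} → only 4 remains.
r1c1 = 4: row 1 has {1}; col 1 has {2,3}; box has {3} → only 4 remains.
r1c2 = 2: row 1 has {1,4}; col 2 has {4}; box has {3,4} → only 2 remains.

2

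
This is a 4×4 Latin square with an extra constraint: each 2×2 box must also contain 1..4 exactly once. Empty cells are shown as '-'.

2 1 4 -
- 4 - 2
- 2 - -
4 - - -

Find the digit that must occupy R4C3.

R1C4 = 3: row 1 has {1,2,4}; col 4 has {2}; box has {2,4} → only 3 remains.
R2C1 = 3: row 2 has {2,4}; col 1 has {2,4}; box has {1,2,4} → only 3 remains.
R2C3 = 1: row 2 has {2,3,4}; col 3 has {4}; box has {2,3,4} → only 1 remains.
R3C1 = 1: row 3 has {2}; col 1 has {2,3,4}; box has {2,4} → only 1 remains.
R3C3 = 3: row 3 has {1,2}; col 3 has {1,4}; box has {} → only 3 remains.
R3C4 = 4: row 3 has {1,2,3}; col 4 has {2,3}; box has {3} → only 4 remains.
R4C2 = 3: row 4 has {4}; col 2 has {1,2,4}; box has {1,2,4} → only 3 remains.
R4C3 = 2: row 4 has {3,4}; col 3 has {1,3,4}; box has {3,4} → only 2 remains.

2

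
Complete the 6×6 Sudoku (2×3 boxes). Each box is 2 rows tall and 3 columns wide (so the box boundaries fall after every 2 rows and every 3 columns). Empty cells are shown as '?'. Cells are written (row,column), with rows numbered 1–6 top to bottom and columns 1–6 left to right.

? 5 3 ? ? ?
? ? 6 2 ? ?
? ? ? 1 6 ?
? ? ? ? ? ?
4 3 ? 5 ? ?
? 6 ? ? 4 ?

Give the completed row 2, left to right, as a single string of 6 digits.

146253

(1,5) = 1 (sole candidate).
(2,1) = 1: row 2 has {2,6}; col 1 has {4}; box has {3,5,6} → only 1 remains.
(2,2) = 4: row 2 has {1,2,6}; col 2 has {3,5,6}; box has {1,3,5,6} → only 4 remains.
(3,2) = 2 (sole candidate).
(4,2) = 1 (sole candidate).
(5,5) = 2 (sole candidate).
(6,4) = 3 (sole candidate).
(6,6) = 1 (sole candidate).
(1,1) = 2 (sole candidate).
(4,4) = 4 (sole candidate).
(5,3) = 1 (sole candidate).
(5,6) = 6 (sole candidate).
(6,1) = 5 (sole candidate).
(6,3) = 2 (sole candidate).
(1,4) = 6 (sole candidate).
(1,6) = 4 (sole candidate).
(3,1) = 3 (sole candidate).
(3,6) = 5 (sole candidate).
(4,1) = 6 (sole candidate).
(4,3) = 5 (sole candidate).
(4,5) = 3 (sole candidate).
(4,6) = 2 (sole candidate).
(2,5) = 5: row 2 has {1,2,4,6}; col 5 has {1,2,3,4,6}; box has {1,2,4,6} → only 5 remains.
(2,6) = 3: row 2 has {1,2,4,5,6}; col 6 has {1,2,4,5,6}; box has {1,2,4,5,6} → only 3 remains.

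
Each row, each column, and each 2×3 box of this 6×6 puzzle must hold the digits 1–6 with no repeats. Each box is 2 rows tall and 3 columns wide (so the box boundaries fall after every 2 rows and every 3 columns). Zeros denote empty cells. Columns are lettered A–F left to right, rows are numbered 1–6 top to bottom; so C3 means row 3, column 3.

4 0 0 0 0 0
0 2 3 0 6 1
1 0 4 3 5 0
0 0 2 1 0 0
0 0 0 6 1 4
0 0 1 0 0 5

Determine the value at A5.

2

A2 = 5 (sole candidate).
D2 = 4 (sole candidate).
B3 = 6 (sole candidate).
F3 = 2 (sole candidate).
A4 = 3 (sole candidate).
B4 = 5 (sole candidate).
E4 = 4 (sole candidate).
F4 = 6 (sole candidate).
A5 = 2: row 5 has {1,4,6}; col 1 has {1,3,4,5}; box has {1} → only 2 remains.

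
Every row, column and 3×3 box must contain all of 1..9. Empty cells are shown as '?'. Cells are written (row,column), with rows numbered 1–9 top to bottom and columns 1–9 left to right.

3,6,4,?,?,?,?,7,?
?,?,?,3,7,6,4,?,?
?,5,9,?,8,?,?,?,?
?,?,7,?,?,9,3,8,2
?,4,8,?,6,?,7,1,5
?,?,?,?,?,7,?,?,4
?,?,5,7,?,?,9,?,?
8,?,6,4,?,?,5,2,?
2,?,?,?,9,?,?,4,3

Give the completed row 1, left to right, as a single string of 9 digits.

(2,1) = 1: row 2 has {3,4,6,7}; col 1 has {2,3,8}; box has {3,4,5,6,9} → only 1 remains.
(2,3) = 2: row 2 has {1,3,4,6,7}; col 3 has {4,5,6,7,8,9}; box has {1,3,4,5,6,9} → only 2 remains.
(3,1) = 7: row 3 has {5,8,9}; col 1 has {1,2,3,8}; box has {1,2,3,4,5,6,9} → only 7 remains.
(4,2) = 1: row 4 has {2,3,7,8,9}; col 2 has {4,5,6}; box has {4,7,8} → only 1 remains.
(4,4) = 5: row 4 has {1,2,3,7,8,9}; col 4 has {3,4,7}; box has {6,7,9} → only 5 remains.
(4,5) = 4: row 4 has {1,2,3,5,7,8,9}; col 5 has {6,7,8,9}; box has {5,6,7,9} → only 4 remains.
(5,1) = 9: row 5 has {1,4,5,6,7,8}; col 1 has {1,2,3,7,8}; box has {1,4,7,8} → only 9 remains.
(5,4) = 2: row 5 has {1,4,5,6,7,8,9}; col 4 has {3,4,5,7}; box has {4,5,6,7,9} → only 2 remains.
(5,6) = 3: row 5 has {1,2,4,5,6,7,8,9}; col 6 has {6,7,9}; box has {2,4,5,6,7,9} → only 3 remains.
(6,3) = 3: row 6 has {4,7}; col 3 has {2,4,5,6,7,8,9}; box has {1,4,7,8,9} → only 3 remains.
(6,5) = 1: row 6 has {3,4,7}; col 5 has {4,6,7,8,9}; box has {2,3,4,5,6,7,9} → only 1 remains.
(6,7) = 6: row 6 has {1,3,4,7}; col 7 has {3,4,5,7,9}; box has {1,2,3,4,5,7,8} → only 6 remains.
(6,8) = 9: row 6 has {1,3,4,6,7}; col 8 has {1,2,4,7,8}; box has {1,2,3,4,5,6,7,8} → only 9 remains.
(7,1) = 4: row 7 has {5,7,9}; col 1 has {1,2,3,7,8,9}; box has {2,5,6,8} → only 4 remains.
(7,2) = 3: row 7 has {4,5,7,9}; col 2 has {1,4,5,6}; box has {2,4,5,6,8} → only 3 remains.
(7,5) = 2: row 7 has {3,4,5,7,9}; col 5 has {1,4,6,7,8,9}; box has {4,7,9} → only 2 remains.
(7,8) = 6: row 7 has {2,3,4,5,7,9}; col 8 has {1,2,4,7,8,9}; box has {2,3,4,5,9} → only 6 remains.
(8,5) = 3: row 8 has {2,4,5,6,8}; col 5 has {1,2,4,6,7,8,9}; box has {2,4,7,9} → only 3 remains.
(8,6) = 1: row 8 has {2,3,4,5,6,8}; col 6 has {3,6,7,9}; box has {2,3,4,7,9} → only 1 remains.
(8,9) = 7: row 8 has {1,2,3,4,5,6,8}; col 9 has {2,3,4,5}; box has {2,3,4,5,6,9} → only 7 remains.
(9,2) = 7: row 9 has {2,3,4,9}; col 2 has {1,3,4,5,6}; box has {2,3,4,5,6,8} → only 7 remains.
(9,3) = 1: row 9 has {2,3,4,7,9}; col 3 has {2,3,4,5,6,7,8,9}; box has {2,3,4,5,6,7,8} → only 1 remains.
(9,7) = 8: row 9 has {1,2,3,4,7,9}; col 7 has {3,4,5,6,7,9}; box has {2,3,4,5,6,7,9} → only 8 remains.
(1,5) = 5: row 1 has {3,4,6,7}; col 5 has {1,2,3,4,6,7,8,9}; box has {3,6,7,8} → only 5 remains.
(1,6) = 2: row 1 has {3,4,5,6,7}; col 6 has {1,3,6,7,9}; box has {3,5,6,7,8} → only 2 remains.
(1,7) = 1: row 1 has {2,3,4,5,6,7}; col 7 has {3,4,5,6,7,8,9}; box has {4,7} → only 1 remains.
(2,2) = 8: row 2 has {1,2,3,4,6,7}; col 2 has {1,3,4,5,6,7}; box has {1,2,3,4,5,6,7,9} → only 8 remains.
(2,8) = 5: row 2 has {1,2,3,4,6,7,8}; col 8 has {1,2,4,6,7,8,9}; box has {1,4,7} → only 5 remains.
(2,9) = 9: row 2 has {1,2,3,4,5,6,7,8}; col 9 has {2,3,4,5,7}; box has {1,4,5,7} → only 9 remains.
(3,4) = 1: row 3 has {5,7,8,9}; col 4 has {2,3,4,5,7}; box has {2,3,5,6,7,8} → only 1 remains.
(3,6) = 4: row 3 has {1,5,7,8,9}; col 6 has {1,2,3,6,7,9}; box has {1,2,3,5,6,7,8} → only 4 remains.
(3,7) = 2: row 3 has {1,4,5,7,8,9}; col 7 has {1,3,4,5,6,7,8,9}; box has {1,4,5,7,9} → only 2 remains.
(3,8) = 3: row 3 has {1,2,4,5,7,8,9}; col 8 has {1,2,4,5,6,7,8,9}; box has {1,2,4,5,7,9} → only 3 remains.
(3,9) = 6: row 3 has {1,2,3,4,5,7,8,9}; col 9 has {2,3,4,5,7,9}; box has {1,2,3,4,5,7,9} → only 6 remains.
(4,1) = 6: row 4 has {1,2,3,4,5,7,8,9}; col 1 has {1,2,3,4,7,8,9}; box has {1,3,4,7,8,9} → only 6 remains.
(6,1) = 5: row 6 has {1,3,4,6,7,9}; col 1 has {1,2,3,4,6,7,8,9}; box has {1,3,4,6,7,8,9} → only 5 remains.
(6,2) = 2: row 6 has {1,3,4,5,6,7,9}; col 2 has {1,3,4,5,6,7,8}; box has {1,3,4,5,6,7,8,9} → only 2 remains.
(6,4) = 8: row 6 has {1,2,3,4,5,6,7,9}; col 4 has {1,2,3,4,5,7}; box has {1,2,3,4,5,6,7,9} → only 8 remains.
(7,6) = 8: row 7 has {2,3,4,5,6,7,9}; col 6 has {1,2,3,4,6,7,9}; box has {1,2,3,4,7,9} → only 8 remains.
(7,9) = 1: row 7 has {2,3,4,5,6,7,8,9}; col 9 has {2,3,4,5,6,7,9}; box has {2,3,4,5,6,7,8,9} → only 1 remains.
(8,2) = 9: row 8 has {1,2,3,4,5,6,7,8}; col 2 has {1,2,3,4,5,6,7,8}; box has {1,2,3,4,5,6,7,8} → only 9 remains.
(9,4) = 6: row 9 has {1,2,3,4,7,8,9}; col 4 has {1,2,3,4,5,7,8}; box has {1,2,3,4,7,8,9} → only 6 remains.
(9,6) = 5: row 9 has {1,2,3,4,6,7,8,9}; col 6 has {1,2,3,4,6,7,8,9}; box has {1,2,3,4,6,7,8,9} → only 5 remains.
(1,4) = 9: row 1 has {1,2,3,4,5,6,7}; col 4 has {1,2,3,4,5,6,7,8}; box has {1,2,3,4,5,6,7,8} → only 9 remains.
(1,9) = 8: row 1 has {1,2,3,4,5,6,7,9}; col 9 has {1,2,3,4,5,6,7,9}; box has {1,2,3,4,5,6,7,9} → only 8 remains.

364952178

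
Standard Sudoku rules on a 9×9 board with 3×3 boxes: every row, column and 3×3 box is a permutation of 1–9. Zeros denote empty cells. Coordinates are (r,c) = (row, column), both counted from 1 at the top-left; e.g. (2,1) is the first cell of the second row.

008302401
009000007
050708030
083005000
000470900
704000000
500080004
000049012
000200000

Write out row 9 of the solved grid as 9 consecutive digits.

(1,1) = 6 (sole candidate).
(1,2) = 7 (sole candidate).
(4,9) = 6 (sole candidate).
(3,9) = 9 (sole candidate).
(1,8) = 5 (sole candidate).
(1,5) = 9 (sole candidate).
(3,1) = 4 (hidden single in row 3).
(2,6) = 4 (hidden single in row 2).
(4,8) = 4 (hidden single in row 4).
(4,7) = 7 (hidden single in row 4).
(8,3) = 7 (hidden single in row 8).
(9,2) = 4: in row 9, 4 can only go here (every other open cell in that row sees a 4).
(5,3) = 5 (hidden single in column 3).
(6,4) = 8 (hidden single in column 4).
(6,8) = 2 (sole candidate).
(5,8) = 8 (sole candidate).
(5,9) = 3 (sole candidate).
(6,9) = 5 (sole candidate).
(9,9) = 8: row 9 has {2,4}; col 9 has {1,2,3,4,5,6,7,9}; box has {1,2,4} → only 8 remains.
(2,8) = 6 (sole candidate).
(3,7) = 2 (sole candidate).
(6,7) = 1 (sole candidate).
(2,7) = 8 (sole candidate).
(3,3) = 1 (sole candidate).
(3,5) = 6 (sole candidate).
(6,5) = 3 (sole candidate).
(6,6) = 6 (sole candidate).
(9,3) = 6: row 9 has {2,4,8}; col 3 has {1,3,4,5,7,8,9}; box has {4,5,7} → only 6 remains.
(5,6) = 1 (sole candidate).
(6,2) = 9 (sole candidate).
(7,3) = 2 (sole candidate).
(8,2) = 3 (sole candidate).
(2,2) = 2 (sole candidate).
(4,4) = 9 (sole candidate).
(4,5) = 2 (sole candidate).
(5,1) = 2 (sole candidate).
(5,2) = 6 (sole candidate).
(7,2) = 1 (sole candidate).
(7,4) = 6 (sole candidate).
(7,7) = 3 (sole candidate).
(8,1) = 8 (sole candidate).
(8,4) = 5 (sole candidate).
(8,7) = 6 (sole candidate).
(9,1) = 9: row 9 has {2,4,6,8}; col 1 has {2,4,5,6,7,8}; box has {1,2,3,4,5,6,7,8} → only 9 remains.
(9,5) = 1: row 9 has {2,4,6,8,9}; col 5 has {2,3,4,6,7,8,9}; box has {2,4,5,6,8,9} → only 1 remains.
(9,7) = 5: row 9 has {1,2,4,6,8,9}; col 7 has {1,2,3,4,6,7,8,9}; box has {1,2,3,4,6,8} → only 5 remains.
(9,8) = 7: row 9 has {1,2,4,5,6,8,9}; col 8 has {1,2,3,4,5,6,8}; box has {1,2,3,4,5,6,8} → only 7 remains.
(2,1) = 3 (sole candidate).
(2,4) = 1 (sole candidate).
(2,5) = 5 (sole candidate).
(4,1) = 1 (sole candidate).
(7,6) = 7 (sole candidate).
(7,8) = 9 (sole candidate).
(9,6) = 3: row 9 has {1,2,4,5,6,7,8,9}; col 6 has {1,2,4,5,6,7,8,9}; box has {1,2,4,5,6,7,8,9} → only 3 remains.

946213578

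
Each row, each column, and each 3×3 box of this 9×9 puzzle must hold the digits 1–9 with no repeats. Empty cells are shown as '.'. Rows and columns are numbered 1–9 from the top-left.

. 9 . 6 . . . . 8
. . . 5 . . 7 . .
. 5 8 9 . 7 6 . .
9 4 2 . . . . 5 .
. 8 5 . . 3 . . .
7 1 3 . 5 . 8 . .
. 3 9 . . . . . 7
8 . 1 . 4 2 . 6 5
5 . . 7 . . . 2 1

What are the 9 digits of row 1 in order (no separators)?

197624538

r5c1 = 6 (sole candidate).
r7c7 = 4 (sole candidate).
r7c8 = 8 (sole candidate).
r8c2 = 7 (sole candidate).
r8c4 = 3 (sole candidate).
r8c7 = 9 (sole candidate).
r9c2 = 6 (sole candidate).
r9c3 = 4 (sole candidate).
r9c7 = 3 (sole candidate).
r1c3 = 7: row 1 has {6,8,9}; col 3 has {1,2,3,4,5,8,9}; box has {5,8,9} → only 7 remains.
r2c2 = 2 (sole candidate).
r2c3 = 6 (sole candidate).
r4c7 = 1 (sole candidate).
r5c7 = 2 (sole candidate).
r7c1 = 2 (sole candidate).
r7c4 = 1 (sole candidate).
r7c5 = 6 (sole candidate).
r7c6 = 5 (sole candidate).
r1c7 = 5: row 1 has {6,7,8,9}; col 7 has {1,2,3,4,6,7,8,9}; box has {6,7,8} → only 5 remains.
r4c4 = 8 (sole candidate).
r4c5 = 7 (sole candidate).
r4c6 = 6 (sole candidate).
r4c9 = 3 (sole candidate).
r5c4 = 4 (sole candidate).
r5c9 = 9 (sole candidate).
r6c4 = 2 (sole candidate).
r6c6 = 9 (sole candidate).
r6c8 = 4 (sole candidate).
r6c9 = 6 (sole candidate).
r9c6 = 8 (sole candidate).
r2c9 = 4 (sole candidate).
r3c9 = 2 (sole candidate).
r5c5 = 1 (sole candidate).
r5c8 = 7 (sole candidate).
r9c5 = 9 (sole candidate).
r2c6 = 1 (sole candidate).
r3c5 = 3 (sole candidate).
r3c8 = 1 (sole candidate).
r1c5 = 2: row 1 has {5,6,7,8,9}; col 5 has {1,3,4,5,6,7,9}; box has {1,3,5,6,7,9} → only 2 remains.
r1c6 = 4: row 1 has {2,5,6,7,8,9}; col 6 has {1,2,3,5,6,7,8,9}; box has {1,2,3,5,6,7,9} → only 4 remains.
r1c8 = 3: row 1 has {2,4,5,6,7,8,9}; col 8 has {1,2,4,5,6,7,8}; box has {1,2,4,5,6,7,8} → only 3 remains.
r2c1 = 3 (sole candidate).
r2c5 = 8 (sole candidate).
r2c8 = 9 (sole candidate).
r3c1 = 4 (sole candidate).
r1c1 = 1: row 1 has {2,3,4,5,6,7,8,9}; col 1 has {2,3,4,5,6,7,8,9}; box has {2,3,4,5,6,7,8,9} → only 1 remains.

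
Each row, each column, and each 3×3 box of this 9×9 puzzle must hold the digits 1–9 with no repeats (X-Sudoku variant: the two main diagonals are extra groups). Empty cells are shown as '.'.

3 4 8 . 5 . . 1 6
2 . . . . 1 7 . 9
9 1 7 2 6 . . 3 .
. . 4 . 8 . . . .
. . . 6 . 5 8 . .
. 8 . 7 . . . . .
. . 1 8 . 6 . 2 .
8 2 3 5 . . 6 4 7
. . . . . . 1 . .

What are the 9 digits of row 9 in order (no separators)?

row 1, column 4 = 9 (sole candidate).
row 1, column 6 = 7 (sole candidate).
row 1, column 7 = 2 (sole candidate).
row 4, column 4 = 1 (sole candidate).
row 5, column 5 = 9 (sole candidate).
row 5, column 8 = 7 (sole candidate).
row 6, column 6 = 2 (sole candidate).
row 7, column 7 = 5 (sole candidate).
row 7, column 9 = 3 (sole candidate).
row 8, column 5 = 1 (sole candidate).
row 8, column 6 = 9 (sole candidate).
row 9, column 9 = 8: row 9 has {1}; col 9 has {3,6,7,9}; box has {1,2,3,4,5,6,7}; main diagonal has {1,2,3,4,5,7,9} → only 8 remains.
row 2, column 2 = 6 (sole candidate).
row 2, column 3 = 5 (sole candidate).
row 2, column 8 = 8 (sole candidate).
row 3, column 7 = 4 (sole candidate).
row 3, column 9 = 5 (sole candidate).
row 4, column 6 = 3 (sole candidate).
row 4, column 7 = 9 (sole candidate).
row 4, column 9 = 2 (sole candidate).
row 5, column 1 = 1 (sole candidate).
row 5, column 2 = 3 (sole candidate).
row 5, column 3 = 2 (sole candidate).
row 5, column 9 = 4 (sole candidate).
row 6, column 5 = 4 (sole candidate).
row 6, column 7 = 3 (sole candidate).
row 6, column 9 = 1 (sole candidate).
row 7, column 5 = 7 (sole candidate).
row 9, column 1 = 5: row 9 has {1,8}; col 1 has {1,2,3,8,9}; box has {1,2,3,8}; anti-diagonal has {1,2,3,4,6,7,8,9} → only 5 remains.
row 9, column 6 = 4: row 9 has {1,5,8}; col 6 has {1,2,3,5,6,7,9}; box has {1,5,6,7,8,9} → only 4 remains.
row 9, column 8 = 9: row 9 has {1,4,5,8}; col 8 has {1,2,3,4,7,8}; box has {1,2,3,4,5,6,7,8} → only 9 remains.
row 2, column 5 = 3 (sole candidate).
row 3, column 6 = 8 (sole candidate).
row 6, column 1 = 6 (sole candidate).
row 6, column 3 = 9 (sole candidate).
row 6, column 8 = 5 (sole candidate).
row 7, column 1 = 4 (sole candidate).
row 7, column 2 = 9 (sole candidate).
row 9, column 2 = 7: row 9 has {1,4,5,8,9}; col 2 has {1,2,3,4,6,8,9}; box has {1,2,3,4,5,8,9} → only 7 remains.
row 9, column 3 = 6: row 9 has {1,4,5,7,8,9}; col 3 has {1,2,3,4,5,7,8,9}; box has {1,2,3,4,5,7,8,9} → only 6 remains.
row 9, column 4 = 3: row 9 has {1,4,5,6,7,8,9}; col 4 has {1,2,5,6,7,8,9}; box has {1,4,5,6,7,8,9} → only 3 remains.
row 9, column 5 = 2: row 9 has {1,3,4,5,6,7,8,9}; col 5 has {1,3,4,5,6,7,8,9}; box has {1,3,4,5,6,7,8,9} → only 2 remains.

576324198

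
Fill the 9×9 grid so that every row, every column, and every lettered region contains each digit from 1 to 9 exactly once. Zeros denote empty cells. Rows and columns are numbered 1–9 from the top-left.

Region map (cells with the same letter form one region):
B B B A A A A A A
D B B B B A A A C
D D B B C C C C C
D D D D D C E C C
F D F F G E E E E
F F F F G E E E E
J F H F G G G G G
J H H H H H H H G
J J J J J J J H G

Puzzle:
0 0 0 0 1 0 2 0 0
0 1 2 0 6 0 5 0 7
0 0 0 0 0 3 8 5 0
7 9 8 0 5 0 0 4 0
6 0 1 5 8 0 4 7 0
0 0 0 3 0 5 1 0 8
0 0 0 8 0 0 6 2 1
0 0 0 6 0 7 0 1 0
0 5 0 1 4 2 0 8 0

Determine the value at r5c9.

2

r4c4 = 2 (sole candidate).
r4c7 = 3 (sole candidate).
r4c9 = 6 (sole candidate).
r5c2 = 3 (sole candidate).
r5c6 = 9 (sole candidate).
r5c9 = 2: row 5 has {1,3,4,5,6,7,8,9}; col 9 has {1,6,7,8}; region has {1,3,4,5,7,8,9} → only 2 remains.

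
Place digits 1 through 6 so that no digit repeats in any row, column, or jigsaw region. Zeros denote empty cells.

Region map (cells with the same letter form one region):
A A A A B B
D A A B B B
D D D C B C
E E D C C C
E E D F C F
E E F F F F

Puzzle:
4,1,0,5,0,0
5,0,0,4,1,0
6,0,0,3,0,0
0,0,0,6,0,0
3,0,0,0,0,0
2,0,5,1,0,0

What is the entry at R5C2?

R4C1 = 1 (sole candidate).
R5C4 = 2 (sole candidate).
R4C3 = 3 (hidden single in row 4).
R5C3 = 1 (hidden single in row 5).
R3C6 = 1 (hidden single in row 3).
R3C5 = 5 (hidden single in row 3).
R5C5 = 4 (sole candidate).
R5C6 = 6 (sole candidate).
R6C5 = 3 (sole candidate).
R6C6 = 4 (sole candidate).
R4C5 = 2 (sole candidate).
R4C6 = 5 (sole candidate).
R5C2 = 5: row 5 has {1,2,3,4,6}; col 2 has {1}; region has {1,2,3} → only 5 remains.

5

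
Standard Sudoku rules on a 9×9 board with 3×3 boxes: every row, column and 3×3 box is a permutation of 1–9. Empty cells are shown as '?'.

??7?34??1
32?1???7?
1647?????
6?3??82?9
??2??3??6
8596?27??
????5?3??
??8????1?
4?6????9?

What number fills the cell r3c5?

8

r2c3 = 5: row 2 has {1,2,3,7}; col 3 has {2,3,4,6,7,8,9}; box has {1,2,3,4,6,7} → only 5 remains.
r5c1 = 7: row 5 has {2,3,6}; col 1 has {1,3,4,6,8}; box has {2,3,5,6,8,9} → only 7 remains.
r7c3 = 1: row 7 has {3,5}; col 3 has {2,3,4,5,6,7,8,9}; box has {4,6,8} → only 1 remains.
r1c1 = 9: row 1 has {1,3,4,7}; col 1 has {1,3,4,6,7,8}; box has {1,2,3,4,5,6,7} → only 9 remains.
r1c2 = 8: row 1 has {1,3,4,7,9}; col 2 has {2,5,6}; box has {1,2,3,4,5,6,7,9} → only 8 remains.
r7c1 = 2: row 7 has {1,3,5}; col 1 has {1,3,4,6,7,8,9}; box has {1,4,6,8} → only 2 remains.
r8c1 = 5: row 8 has {1,8}; col 1 has {1,2,3,4,6,7,8,9}; box has {1,2,4,6,8} → only 5 remains.
r4c5 = 7: in row 4, 7 can only go here (every other open cell in that row sees a 7).
r4c2 = 1: in row 4, 1 can only go here (every other open cell in that row sees a 1).
r5c2 = 4: row 5 has {2,3,6,7}; col 2 has {1,2,5,6,8}; box has {1,2,3,5,6,7,8,9} → only 4 remains.
r6c5 = 1: in row 6, 1 can only go here (every other open cell in that row sees a 1).
r5c5 = 9: row 5 has {2,3,4,6,7}; col 5 has {1,3,5,7}; box has {1,2,3,6,7,8} → only 9 remains.
r5c4 = 5: row 5 has {2,3,4,6,7,9}; col 4 has {1,6,7}; box has {1,2,3,6,7,8,9} → only 5 remains.
r5c8 = 8: row 5 has {2,3,4,5,6,7,9}; col 8 has {1,7,9}; box has {2,6,7,9} → only 8 remains.
r1c4 = 2: row 1 has {1,3,4,7,8,9}; col 4 has {1,5,6,7}; box has {1,3,4,7} → only 2 remains.
r3c5 = 8: row 3 has {1,4,6,7}; col 5 has {1,3,5,7,9}; box has {1,2,3,4,7} → only 8 remains.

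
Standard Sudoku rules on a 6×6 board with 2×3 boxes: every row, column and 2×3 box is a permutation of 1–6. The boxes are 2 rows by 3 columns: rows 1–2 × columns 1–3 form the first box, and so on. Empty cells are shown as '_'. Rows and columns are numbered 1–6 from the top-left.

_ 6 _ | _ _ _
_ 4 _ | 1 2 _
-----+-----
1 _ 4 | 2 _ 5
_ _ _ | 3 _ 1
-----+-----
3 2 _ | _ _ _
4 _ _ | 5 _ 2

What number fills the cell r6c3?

6

r1c4 = 4: row 1 has {6}; col 4 has {1,2,3,5}; box has {1,2} → only 4 remains.
r1c6 = 3: row 1 has {4,6}; col 6 has {1,2,5}; box has {1,2,4} → only 3 remains.
r2c1 = 5: row 2 has {1,2,4}; col 1 has {1,3,4}; box has {4,6} → only 5 remains.
r2c3 = 3: row 2 has {1,2,4,5}; col 3 has {4}; box has {4,5,6} → only 3 remains.
r2c6 = 6: row 2 has {1,2,3,4,5}; col 6 has {1,2,3,5}; box has {1,2,3,4} → only 6 remains.
r3c2 = 3: row 3 has {1,2,4,5}; col 2 has {2,4,6}; box has {1,4} → only 3 remains.
r3c5 = 6: row 3 has {1,2,3,4,5}; col 5 has {2}; box has {1,2,3,5} → only 6 remains.
r4c2 = 5: row 4 has {1,3}; col 2 has {2,3,4,6}; box has {1,3,4} → only 5 remains.
r4c5 = 4: row 4 has {1,3,5}; col 5 has {2,6}; box has {1,2,3,5,6} → only 4 remains.
r5c4 = 6: row 5 has {2,3}; col 4 has {1,2,3,4,5}; box has {2,5} → only 6 remains.
r5c5 = 1: row 5 has {2,3,6}; col 5 has {2,4,6}; box has {2,5,6} → only 1 remains.
r5c6 = 4: row 5 has {1,2,3,6}; col 6 has {1,2,3,5,6}; box has {1,2,5,6} → only 4 remains.
r6c2 = 1: row 6 has {2,4,5}; col 2 has {2,3,4,5,6}; box has {2,3,4} → only 1 remains.
r6c3 = 6: row 6 has {1,2,4,5}; col 3 has {3,4}; box has {1,2,3,4} → only 6 remains.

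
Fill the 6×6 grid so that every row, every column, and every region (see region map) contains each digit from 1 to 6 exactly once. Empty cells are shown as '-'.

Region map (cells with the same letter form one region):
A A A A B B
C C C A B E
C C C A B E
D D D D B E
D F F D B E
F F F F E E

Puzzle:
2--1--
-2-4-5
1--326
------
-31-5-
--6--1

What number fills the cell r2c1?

6

r1c3 = 5 (sole candidate).
r2c3 = 3 (sole candidate).
r3c3 = 4 (sole candidate).
r4c3 = 2 (sole candidate).
r5c4 = 6 (sole candidate).
r1c2 = 6 (sole candidate).
r2c1 = 6: row 2 has {2,3,4,5}; col 1 has {1,2}; region has {1,2,3,4} → only 6 remains.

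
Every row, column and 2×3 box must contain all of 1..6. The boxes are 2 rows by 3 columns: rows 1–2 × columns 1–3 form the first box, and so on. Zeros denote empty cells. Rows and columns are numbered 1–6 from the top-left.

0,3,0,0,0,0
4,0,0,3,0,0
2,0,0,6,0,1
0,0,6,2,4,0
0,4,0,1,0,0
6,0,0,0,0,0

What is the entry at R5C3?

R3C2 = 5: row 3 has {1,2,6}; col 2 has {3,4}; box has {2,6} → only 5 remains.
R3C5 = 3: row 3 has {1,2,5,6}; col 5 has {4}; box has {1,2,4,6} → only 3 remains.
R4C2 = 1: row 4 has {2,4,6}; col 2 has {3,4,5}; box has {2,5,6} → only 1 remains.
R4C6 = 5: row 4 has {1,2,4,6}; col 6 has {1}; box has {1,2,3,4,6} → only 5 remains.
R6C2 = 2: row 6 has {6}; col 2 has {1,3,4,5}; box has {4,6} → only 2 remains.
R6C5 = 5: row 6 has {2,6}; col 5 has {3,4}; box has {1} → only 5 remains.
R2C2 = 6: row 2 has {3,4}; col 2 has {1,2,3,4,5}; box has {3,4} → only 6 remains.
R2C6 = 2: row 2 has {3,4,6}; col 6 has {1,5}; box has {3} → only 2 remains.
R3C3 = 4: row 3 has {1,2,3,5,6}; col 3 has {6}; box has {1,2,5,6} → only 4 remains.
R4C1 = 3: row 4 has {1,2,4,5,6}; col 1 has {2,4,6}; box has {1,2,4,5,6} → only 3 remains.
R5C1 = 5: row 5 has {1,4}; col 1 has {2,3,4,6}; box has {2,4,6} → only 5 remains.
R5C3 = 3: row 5 has {1,4,5}; col 3 has {4,6}; box has {2,4,5,6} → only 3 remains.

3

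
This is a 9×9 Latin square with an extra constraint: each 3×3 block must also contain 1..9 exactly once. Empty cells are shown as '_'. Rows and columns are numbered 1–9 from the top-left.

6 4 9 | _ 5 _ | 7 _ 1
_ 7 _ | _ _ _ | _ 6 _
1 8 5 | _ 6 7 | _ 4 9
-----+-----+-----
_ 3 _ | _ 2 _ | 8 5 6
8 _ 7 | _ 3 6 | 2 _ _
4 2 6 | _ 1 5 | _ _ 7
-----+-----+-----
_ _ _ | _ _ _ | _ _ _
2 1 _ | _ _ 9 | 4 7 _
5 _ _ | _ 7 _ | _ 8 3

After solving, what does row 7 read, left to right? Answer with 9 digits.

row 2, column 1 = 3: row 2 has {6,7}; col 1 has {1,2,4,5,6,8}; box has {1,4,5,6,7,8,9} → only 3 remains.
row 2, column 3 = 2: row 2 has {3,6,7}; col 3 has {5,6,7,9}; box has {1,3,4,5,6,7,8,9} → only 2 remains.
row 2, column 7 = 5: row 2 has {2,3,6,7}; col 7 has {2,4,7,8}; box has {1,4,6,7,9} → only 5 remains.
row 2, column 9 = 8: row 2 has {2,3,5,6,7}; col 9 has {1,3,6,7,9}; box has {1,4,5,6,7,9} → only 8 remains.
row 3, column 7 = 3: row 3 has {1,4,5,6,7,8,9}; col 7 has {2,4,5,7,8}; box has {1,4,5,6,7,8,9} → only 3 remains.
row 4, column 1 = 9: row 4 has {2,3,5,6,8}; col 1 has {1,2,3,4,5,6,8}; box has {2,3,4,6,7,8} → only 9 remains.
row 4, column 3 = 1: row 4 has {2,3,5,6,8,9}; col 3 has {2,5,6,7,9}; box has {2,3,4,6,7,8,9} → only 1 remains.
row 4, column 6 = 4: row 4 has {1,2,3,5,6,8,9}; col 6 has {5,6,7,9}; box has {1,2,3,5,6} → only 4 remains.
row 5, column 2 = 5: row 5 has {2,3,6,7,8}; col 2 has {1,2,3,4,7,8}; box has {1,2,3,4,6,7,8,9} → only 5 remains.
row 5, column 4 = 9: row 5 has {2,3,5,6,7,8}; col 4 has {}; box has {1,2,3,4,5,6} → only 9 remains.
row 5, column 8 = 1: row 5 has {2,3,5,6,7,8,9}; col 8 has {4,5,6,7,8}; box has {2,5,6,7,8} → only 1 remains.
row 5, column 9 = 4: row 5 has {1,2,3,5,6,7,8,9}; col 9 has {1,3,6,7,8,9}; box has {1,2,5,6,7,8} → only 4 remains.
row 6, column 4 = 8: row 6 has {1,2,4,5,6,7}; col 4 has {9}; box has {1,2,3,4,5,6,9} → only 8 remains.
row 6, column 7 = 9: row 6 has {1,2,4,5,6,7,8}; col 7 has {2,3,4,5,7,8}; box has {1,2,4,5,6,7,8} → only 9 remains.
row 6, column 8 = 3: row 6 has {1,2,4,5,6,7,8,9}; col 8 has {1,4,5,6,7,8}; box has {1,2,4,5,6,7,8,9} → only 3 remains.
row 7, column 1 = 7: row 7 has {}; col 1 has {1,2,3,4,5,6,8,9}; box has {1,2,5} → only 7 remains.
row 8, column 5 = 8: row 8 has {1,2,4,7,9}; col 5 has {1,2,3,5,6,7}; box has {7,9} → only 8 remains.
row 8, column 9 = 5: row 8 has {1,2,4,7,8,9}; col 9 has {1,3,4,6,7,8,9}; box has {3,4,7,8} → only 5 remains.
row 9, column 3 = 4: row 9 has {3,5,7,8}; col 3 has {1,2,5,6,7,9}; box has {1,2,5,7} → only 4 remains.
row 1, column 8 = 2: row 1 has {1,4,5,6,7,9}; col 8 has {1,3,4,5,6,7,8}; box has {1,3,4,5,6,7,8,9} → only 2 remains.
row 2, column 6 = 1: row 2 has {2,3,5,6,7,8}; col 6 has {4,5,6,7,9}; box has {5,6,7} → only 1 remains.
row 3, column 4 = 2: row 3 has {1,3,4,5,6,7,8,9}; col 4 has {8,9}; box has {1,5,6,7} → only 2 remains.
row 4, column 4 = 7: row 4 has {1,2,3,4,5,6,8,9}; col 4 has {2,8,9}; box has {1,2,3,4,5,6,8,9} → only 7 remains.
row 7, column 5 = 4: row 7 has {7}; col 5 has {1,2,3,5,6,7,8}; box has {7,8,9} → only 4 remains.
row 7, column 8 = 9: row 7 has {4,7}; col 8 has {1,2,3,4,5,6,7,8}; box has {3,4,5,7,8} → only 9 remains.
row 7, column 9 = 2: row 7 has {4,7,9}; col 9 has {1,3,4,5,6,7,8,9}; box has {3,4,5,7,8,9} → only 2 remains.
row 8, column 3 = 3: row 8 has {1,2,4,5,7,8,9}; col 3 has {1,2,4,5,6,7,9}; box has {1,2,4,5,7} → only 3 remains.
row 8, column 4 = 6: row 8 has {1,2,3,4,5,7,8,9}; col 4 has {2,7,8,9}; box has {4,7,8,9} → only 6 remains.
row 9, column 4 = 1: row 9 has {3,4,5,7,8}; col 4 has {2,6,7,8,9}; box has {4,6,7,8,9} → only 1 remains.
row 9, column 6 = 2: row 9 has {1,3,4,5,7,8}; col 6 has {1,4,5,6,7,9}; box has {1,4,6,7,8,9} → only 2 remains.
row 9, column 7 = 6: row 9 has {1,2,3,4,5,7,8}; col 7 has {2,3,4,5,7,8,9}; box has {2,3,4,5,7,8,9} → only 6 remains.
row 1, column 4 = 3: row 1 has {1,2,4,5,6,7,9}; col 4 has {1,2,6,7,8,9}; box has {1,2,5,6,7} → only 3 remains.
row 1, column 6 = 8: row 1 has {1,2,3,4,5,6,7,9}; col 6 has {1,2,4,5,6,7,9}; box has {1,2,3,5,6,7} → only 8 remains.
row 2, column 4 = 4: row 2 has {1,2,3,5,6,7,8}; col 4 has {1,2,3,6,7,8,9}; box has {1,2,3,5,6,7,8} → only 4 remains.
row 2, column 5 = 9: row 2 has {1,2,3,4,5,6,7,8}; col 5 has {1,2,3,4,5,6,7,8}; box has {1,2,3,4,5,6,7,8} → only 9 remains.
row 7, column 2 = 6: row 7 has {2,4,7,9}; col 2 has {1,2,3,4,5,7,8}; box has {1,2,3,4,5,7} → only 6 remains.
row 7, column 3 = 8: row 7 has {2,4,6,7,9}; col 3 has {1,2,3,4,5,6,7,9}; box has {1,2,3,4,5,6,7} → only 8 remains.
row 7, column 4 = 5: row 7 has {2,4,6,7,8,9}; col 4 has {1,2,3,4,6,7,8,9}; box has {1,2,4,6,7,8,9} → only 5 remains.
row 7, column 6 = 3: row 7 has {2,4,5,6,7,8,9}; col 6 has {1,2,4,5,6,7,8,9}; box has {1,2,4,5,6,7,8,9} → only 3 remains.
row 7, column 7 = 1: row 7 has {2,3,4,5,6,7,8,9}; col 7 has {2,3,4,5,6,7,8,9}; box has {2,3,4,5,6,7,8,9} → only 1 remains.

768543192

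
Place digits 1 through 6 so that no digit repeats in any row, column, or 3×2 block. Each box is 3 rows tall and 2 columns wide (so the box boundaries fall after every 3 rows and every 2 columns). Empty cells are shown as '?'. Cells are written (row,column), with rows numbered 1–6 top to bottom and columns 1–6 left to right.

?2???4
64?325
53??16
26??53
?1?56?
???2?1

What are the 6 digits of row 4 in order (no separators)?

(1,1) = 1: row 1 has {2,4}; col 1 has {2,5,6}; box has {2,3,4,5,6} → only 1 remains.
(1,4) = 6: row 1 has {1,2,4}; col 4 has {2,3,5}; box has {3} → only 6 remains.
(1,5) = 3: row 1 has {1,2,4,6}; col 5 has {1,2,5,6}; box has {1,2,4,5,6} → only 3 remains.
(2,3) = 1: row 2 has {2,3,4,5,6}; col 3 has {}; box has {3,6} → only 1 remains.
(3,4) = 4: row 3 has {1,3,5,6}; col 4 has {2,3,5,6}; box has {1,3,6} → only 4 remains.
(4,3) = 4: row 4 has {2,3,5,6}; col 3 has {1}; box has {2,5} → only 4 remains.
(4,4) = 1: row 4 has {2,3,4,5,6}; col 4 has {2,3,4,5,6}; box has {2,4,5} → only 1 remains.

264153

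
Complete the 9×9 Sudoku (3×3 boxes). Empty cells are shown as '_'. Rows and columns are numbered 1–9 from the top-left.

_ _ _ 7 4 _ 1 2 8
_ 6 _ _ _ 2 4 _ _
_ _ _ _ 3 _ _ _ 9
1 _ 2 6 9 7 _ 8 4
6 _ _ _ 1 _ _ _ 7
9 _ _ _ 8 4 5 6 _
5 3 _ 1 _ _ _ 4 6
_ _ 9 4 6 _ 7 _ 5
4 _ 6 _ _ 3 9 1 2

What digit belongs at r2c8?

r1c1 = 3 (sole candidate).
r1c3 = 5 (sole candidate).
r2c5 = 5 (sole candidate).
r2c9 = 3 (sole candidate).
r3c4 = 8 (sole candidate).
r3c7 = 6 (sole candidate).
r4c2 = 5 (sole candidate).
r4c7 = 3 (sole candidate).
r5c6 = 5 (sole candidate).
r5c7 = 2 (sole candidate).
r5c8 = 9 (sole candidate).
r6c2 = 7 (sole candidate).
r6c3 = 3 (sole candidate).
r6c4 = 2 (sole candidate).
r6c9 = 1 (sole candidate).
r7c7 = 8 (sole candidate).
r8c6 = 8 (sole candidate).
r8c8 = 3 (sole candidate).
r9c2 = 8 (sole candidate).
r9c4 = 5 (sole candidate).
r9c5 = 7 (sole candidate).
r1c2 = 9 (sole candidate).
r1c6 = 6 (sole candidate).
r2c4 = 9 (sole candidate).
r2c8 = 7: row 2 has {2,3,4,5,6,9}; col 8 has {1,2,3,4,6,8,9}; box has {1,2,3,4,6,8,9} → only 7 remains.

7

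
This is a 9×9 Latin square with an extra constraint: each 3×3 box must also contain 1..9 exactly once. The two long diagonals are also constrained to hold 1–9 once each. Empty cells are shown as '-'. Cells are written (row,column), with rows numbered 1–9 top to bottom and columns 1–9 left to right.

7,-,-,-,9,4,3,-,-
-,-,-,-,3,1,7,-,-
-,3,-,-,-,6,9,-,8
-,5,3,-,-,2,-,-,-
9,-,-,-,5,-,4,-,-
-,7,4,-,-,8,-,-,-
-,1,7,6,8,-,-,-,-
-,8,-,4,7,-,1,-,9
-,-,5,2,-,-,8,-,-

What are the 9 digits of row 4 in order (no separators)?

853942617

(3,5) = 2: row 3 has {3,6,8,9}; col 5 has {3,5,7,8,9}; box has {1,3,4,6,9} → only 2 remains.
(4,7) = 6: row 4 has {2,3,5}; col 7 has {1,3,4,7,8,9}; box has {4} → only 6 remains.
(7,7) = 2: row 7 has {1,6,7,8}; col 7 has {1,3,4,6,7,8,9}; box has {1,8,9}; main diagonal has {5,7,8} → only 2 remains.
(9,5) = 1: row 9 has {2,5,8}; col 5 has {2,3,5,7,8,9}; box has {2,4,6,7,8} → only 1 remains.
(3,3) = 1: row 3 has {2,3,6,8,9}; col 3 has {3,4,5,7}; box has {3,7}; main diagonal has {2,5,7,8} → only 1 remains.
(4,4) = 9: row 4 has {2,3,5,6}; col 4 has {2,4,6}; box has {2,5,8}; main diagonal has {1,2,5,7,8} → only 9 remains.
(4,5) = 4: row 4 has {2,3,5,6,9}; col 5 has {1,2,3,5,7,8,9}; box has {2,5,8,9} → only 4 remains.
(6,5) = 6: row 6 has {4,7,8}; col 5 has {1,2,3,4,5,7,8,9}; box has {2,4,5,8,9} → only 6 remains.
(6,7) = 5: row 6 has {4,6,7,8}; col 7 has {1,2,3,4,6,7,8,9}; box has {4,6} → only 5 remains.
(2,3) = 9: in row 2, 9 can only go here (every other open cell in that row sees a 9).
(3,4) = 7: in row 3, 7 can only go here (every other open cell in that row sees a 7).
(6,8) = 9: in row 6, 9 can only go here (every other open cell in that row sees a 9).
(7,6) = 9: in row 7, 9 can only go here (every other open cell in that row sees a 9).
(9,6) = 3: row 9 has {1,2,5,8}; col 6 has {1,2,4,6,8,9}; box has {1,2,4,6,7,8,9} → only 3 remains.
(5,6) = 7: row 5 has {4,5,9}; col 6 has {1,2,3,4,6,8,9}; box has {2,4,5,6,8,9} → only 7 remains.
(8,6) = 5: row 8 has {1,4,7,8,9}; col 6 has {1,2,3,4,6,7,8,9}; box has {1,2,3,4,6,7,8,9} → only 5 remains.
(9,2) = 9: in row 9, 9 can only go here (every other open cell in that row sees a 9).
(9,8) = 7: in row 9, 7 can only go here (every other open cell in that row sees a 7).
(4,9) = 7: in row 4, 7 can only go here (every other open cell in that row sees a 7).
(2,2) = 4: in column 2, 4 can only go here (every other open cell in that column sees a 4).
(2,8) = 6: row 2 has {1,3,4,7,9}; col 8 has {7,9}; box has {3,7,8,9}; anti-diagonal has {2,5,7,8,9} → only 6 remains.
(3,1) = 5: row 3 has {1,2,3,6,7,8,9}; col 1 has {7,9}; box has {1,3,4,7,9} → only 5 remains.
(3,8) = 4: row 3 has {1,2,3,5,6,7,8,9}; col 8 has {6,7,9}; box has {3,6,7,8,9} → only 4 remains.
(8,8) = 3: row 8 has {1,4,5,7,8,9}; col 8 has {4,6,7,9}; box has {1,2,7,8,9}; main diagonal has {1,2,4,5,7,8,9} → only 3 remains.
(9,1) = 4: row 9 has {1,2,3,5,7,8,9}; col 1 has {5,7,9}; box has {1,5,7,8,9}; anti-diagonal has {2,5,6,7,8,9} → only 4 remains.
(9,9) = 6: row 9 has {1,2,3,4,5,7,8,9}; col 9 has {7,8,9}; box has {1,2,3,7,8,9}; main diagonal has {1,2,3,4,5,7,8,9} → only 6 remains.
(1,9) = 1: row 1 has {3,4,7,9}; col 9 has {6,7,8,9}; box has {3,4,6,7,8,9}; anti-diagonal has {2,4,5,6,7,8,9} → only 1 remains.
(6,4) = 3: row 6 has {4,5,6,7,8,9}; col 4 has {2,4,6,7,9}; box has {2,4,5,6,7,8,9}; anti-diagonal has {1,2,4,5,6,7,8,9} → only 3 remains.
(6,9) = 2: row 6 has {3,4,5,6,7,8,9}; col 9 has {1,6,7,8,9}; box has {4,5,6,7,9} → only 2 remains.
(7,1) = 3: row 7 has {1,2,6,7,8,9}; col 1 has {4,5,7,9}; box has {1,4,5,7,8,9} → only 3 remains.
(7,8) = 5: row 7 has {1,2,3,6,7,8,9}; col 8 has {3,4,6,7,9}; box has {1,2,3,6,7,8,9} → only 5 remains.
(7,9) = 4: row 7 has {1,2,3,5,6,7,8,9}; col 9 has {1,2,6,7,8,9}; box has {1,2,3,5,6,7,8,9} → only 4 remains.
(1,8) = 2: row 1 has {1,3,4,7,9}; col 8 has {3,4,5,6,7,9}; box has {1,3,4,6,7,8,9} → only 2 remains.
(2,9) = 5: row 2 has {1,3,4,6,7,9}; col 9 has {1,2,4,6,7,8,9}; box has {1,2,3,4,6,7,8,9} → only 5 remains.
(5,4) = 1: row 5 has {4,5,7,9}; col 4 has {2,3,4,6,7,9}; box has {2,3,4,5,6,7,8,9} → only 1 remains.
(5,8) = 8: row 5 has {1,4,5,7,9}; col 8 has {2,3,4,5,6,7,9}; box has {2,4,5,6,7,9} → only 8 remains.
(5,9) = 3: row 5 has {1,4,5,7,8,9}; col 9 has {1,2,4,5,6,7,8,9}; box has {2,4,5,6,7,8,9} → only 3 remains.
(6,1) = 1: row 6 has {2,3,4,5,6,7,8,9}; col 1 has {3,4,5,7,9}; box has {3,4,5,7,9} → only 1 remains.
(1,2) = 6: row 1 has {1,2,3,4,7,9}; col 2 has {1,3,4,5,7,8,9}; box has {1,3,4,5,7,9} → only 6 remains.
(1,3) = 8: row 1 has {1,2,3,4,6,7,9}; col 3 has {1,3,4,5,7,9}; box has {1,3,4,5,6,7,9} → only 8 remains.
(1,4) = 5: row 1 has {1,2,3,4,6,7,8,9}; col 4 has {1,2,3,4,6,7,9}; box has {1,2,3,4,6,7,9} → only 5 remains.
(2,1) = 2: row 2 has {1,3,4,5,6,7,9}; col 1 has {1,3,4,5,7,9}; box has {1,3,4,5,6,7,8,9} → only 2 remains.
(2,4) = 8: row 2 has {1,2,3,4,5,6,7,9}; col 4 has {1,2,3,4,5,6,7,9}; box has {1,2,3,4,5,6,7,9} → only 8 remains.
(4,1) = 8: row 4 has {2,3,4,5,6,7,9}; col 1 has {1,2,3,4,5,7,9}; box has {1,3,4,5,7,9} → only 8 remains.
(4,8) = 1: row 4 has {2,3,4,5,6,7,8,9}; col 8 has {2,3,4,5,6,7,8,9}; box has {2,3,4,5,6,7,8,9} → only 1 remains.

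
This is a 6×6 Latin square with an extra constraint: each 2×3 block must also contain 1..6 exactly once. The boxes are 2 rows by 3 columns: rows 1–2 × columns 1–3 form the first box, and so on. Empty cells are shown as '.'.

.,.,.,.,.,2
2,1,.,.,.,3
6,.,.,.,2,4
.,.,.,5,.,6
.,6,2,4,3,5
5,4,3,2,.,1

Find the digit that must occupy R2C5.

4

R2C4 = 6: row 2 has {1,2,3}; col 4 has {2,4,5}; box has {2,3} → only 6 remains.
R4C5 = 1: row 4 has {5,6}; col 5 has {2,3}; box has {2,4,5,6} → only 1 remains.
R5C1 = 1: row 5 has {2,3,4,5,6}; col 1 has {2,5,6}; box has {2,3,4,5,6} → only 1 remains.
R6C5 = 6: row 6 has {1,2,3,4,5}; col 5 has {1,2,3}; box has {1,2,3,4,5} → only 6 remains.
R1C4 = 1: row 1 has {2}; col 4 has {2,4,5,6}; box has {2,3,6} → only 1 remains.
R3C4 = 3: row 3 has {2,4,6}; col 4 has {1,2,4,5,6}; box has {1,2,4,5,6} → only 3 remains.
R4C3 = 4: row 4 has {1,5,6}; col 3 has {2,3}; box has {6} → only 4 remains.
R2C3 = 5: row 2 has {1,2,3,6}; col 3 has {2,3,4}; box has {1,2} → only 5 remains.
R2C5 = 4: row 2 has {1,2,3,5,6}; col 5 has {1,2,3,6}; box has {1,2,3,6} → only 4 remains.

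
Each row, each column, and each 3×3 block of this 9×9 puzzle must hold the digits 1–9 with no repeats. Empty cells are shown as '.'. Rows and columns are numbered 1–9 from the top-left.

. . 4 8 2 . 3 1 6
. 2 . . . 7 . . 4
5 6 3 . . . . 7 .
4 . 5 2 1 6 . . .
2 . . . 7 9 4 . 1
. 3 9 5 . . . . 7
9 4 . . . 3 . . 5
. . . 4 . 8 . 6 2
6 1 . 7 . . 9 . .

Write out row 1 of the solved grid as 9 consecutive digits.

794825316

row 1, column 1 = 7: row 1 has {1,2,3,4,6,8}; col 1 has {2,4,5,6,9}; box has {2,3,4,5,6} → only 7 remains.
row 1, column 2 = 9: row 1 has {1,2,3,4,6,7,8}; col 2 has {1,2,3,4,6}; box has {2,3,4,5,6,7} → only 9 remains.
row 1, column 6 = 5: row 1 has {1,2,3,4,6,7,8,9}; col 6 has {3,6,7,8,9}; box has {2,7,8} → only 5 remains.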